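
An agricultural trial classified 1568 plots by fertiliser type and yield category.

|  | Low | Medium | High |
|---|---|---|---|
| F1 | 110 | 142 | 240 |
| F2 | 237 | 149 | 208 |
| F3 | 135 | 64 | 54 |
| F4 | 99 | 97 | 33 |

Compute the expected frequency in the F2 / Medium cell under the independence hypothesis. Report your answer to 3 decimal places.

171.230

Row total (F2) = 594; column total (Medium) = 452; grand total N = 1568.
Expected count = (row total × column total) / N = 594 × 452 / 1568 = 171.230.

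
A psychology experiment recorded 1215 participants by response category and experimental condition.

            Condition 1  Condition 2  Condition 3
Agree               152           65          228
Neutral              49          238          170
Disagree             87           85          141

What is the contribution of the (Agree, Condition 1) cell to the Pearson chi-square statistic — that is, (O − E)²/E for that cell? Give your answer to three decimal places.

Row total (Agree) = 445; column total (Condition 1) = 288; N = 1215.
Expected count E = 445 × 288 / 1215 = 105.48148.
Contribution = (O − E)²/E = (152 − 105.48148)² / 105.48148 = 20.515.

20.515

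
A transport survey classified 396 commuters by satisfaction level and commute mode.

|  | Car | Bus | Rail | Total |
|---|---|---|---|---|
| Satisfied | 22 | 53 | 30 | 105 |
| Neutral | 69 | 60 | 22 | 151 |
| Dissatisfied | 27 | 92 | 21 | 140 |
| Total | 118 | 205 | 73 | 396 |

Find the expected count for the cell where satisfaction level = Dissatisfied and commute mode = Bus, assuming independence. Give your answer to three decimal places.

72.475

Row total (Dissatisfied) = 140; column total (Bus) = 205; grand total N = 396.
Expected count = (row total × column total) / N = 140 × 205 / 396 = 72.475.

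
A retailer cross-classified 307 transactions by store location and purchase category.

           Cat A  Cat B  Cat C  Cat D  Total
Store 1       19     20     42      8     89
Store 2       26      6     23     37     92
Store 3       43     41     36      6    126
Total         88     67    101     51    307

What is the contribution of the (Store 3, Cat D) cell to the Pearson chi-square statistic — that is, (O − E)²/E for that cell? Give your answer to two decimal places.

10.65

Row total (Store 3) = 126; column total (Cat D) = 51; N = 307.
Expected count E = 126 × 51 / 307 = 20.932.
Contribution = (O − E)²/E = (6 − 20.932)² / 20.932 = 10.65.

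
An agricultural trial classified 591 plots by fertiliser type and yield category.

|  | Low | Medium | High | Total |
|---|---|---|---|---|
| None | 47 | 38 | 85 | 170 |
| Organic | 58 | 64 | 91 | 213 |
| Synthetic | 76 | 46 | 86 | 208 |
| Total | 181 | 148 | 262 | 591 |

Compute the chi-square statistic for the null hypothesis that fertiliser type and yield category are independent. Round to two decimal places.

Grand total N = 591.
Expected counts (row total × column total / N):
  None, Low: 170×181/591 = 52.064
  None, Medium: 170×148/591 = 42.572
  None, High: 170×262/591 = 75.364
  Organic, Low: 213×181/591 = 65.234
  Organic, Medium: 213×148/591 = 53.340
  Organic, High: 213×262/591 = 94.426
  Synthetic, Low: 208×181/591 = 63.702
  Synthetic, Medium: 208×148/591 = 52.088
  Synthetic, High: 208×262/591 = 92.210
Contributions (O − E)²/E:
  (47 − 52.064)²/52.064 = 0.4925
  (38 − 42.572)²/42.572 = 0.4910
  (85 − 75.364)²/75.364 = 1.2321
  (58 − 65.234)²/65.234 = 0.8022
  (64 − 53.340)²/53.340 = 2.1304
  (91 − 94.426)²/94.426 = 0.1243
  (76 − 63.702)²/63.702 = 2.3742
  (46 − 52.088)²/52.088 = 0.7116
  (86 − 92.210)²/92.210 = 0.4182
χ² = 0.4925 + 0.4910 + 1.2321 + 0.8022 + 2.1304 + 0.1243 + 2.3742 + 0.7116 + 0.4182 = 8.78

8.78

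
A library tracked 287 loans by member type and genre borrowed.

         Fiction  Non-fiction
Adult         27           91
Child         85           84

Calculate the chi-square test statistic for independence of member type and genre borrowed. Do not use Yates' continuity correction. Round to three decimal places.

21.946

Row totals: 118, 169. Column totals: 112, 175. Grand total N = 287.
Expected counts (row total × column total / N):
  Adult, Fiction: 118×112/287 = 46.0488
  Adult, Non-fiction: 118×175/287 = 71.9512
  Child, Fiction: 169×112/287 = 65.9512
  Child, Non-fiction: 169×175/287 = 103.0488
Contributions (O − E)²/E:
  (27 − 46.0488)²/46.0488 = 7.8798
  (91 − 71.9512)²/71.9512 = 5.0431
  (85 − 65.9512)²/65.9512 = 5.5019
  (84 − 103.0488)²/103.0488 = 3.5212
χ² = 7.8798 + 5.0431 + 5.5019 + 3.5212 = 21.946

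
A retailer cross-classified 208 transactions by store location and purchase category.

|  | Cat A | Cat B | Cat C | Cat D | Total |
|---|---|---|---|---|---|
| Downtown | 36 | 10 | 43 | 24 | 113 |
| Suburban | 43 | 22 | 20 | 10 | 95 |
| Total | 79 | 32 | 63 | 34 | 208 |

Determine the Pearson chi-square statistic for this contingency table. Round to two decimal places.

17.86

Grand total N = 208.
Expected counts (row total × column total / N):
  Downtown, Cat A: 113×79/208 = 42.9183
  Downtown, Cat B: 113×32/208 = 17.3846
  Downtown, Cat C: 113×63/208 = 34.2260
  Downtown, Cat D: 113×34/208 = 18.4712
  Suburban, Cat A: 95×79/208 = 36.0817
  Suburban, Cat B: 95×32/208 = 14.6154
  Suburban, Cat C: 95×63/208 = 28.7740
  Suburban, Cat D: 95×34/208 = 15.5288
Contributions (O − E)²/E:
  (36 − 42.9183)²/42.9183 = 1.1152
  (10 − 17.3846)²/17.3846 = 3.1368
  (43 − 34.2260)²/34.2260 = 2.2493
  (24 − 18.4712)²/18.4712 = 1.6549
  (43 − 36.0817)²/36.0817 = 1.3265
  (22 − 14.6154)²/14.6154 = 3.7312
  (20 − 28.7740)²/28.7740 = 2.6754
  (10 − 15.5288)²/15.5288 = 1.9684
χ² = 1.1152 + 3.1368 + 2.2493 + 1.6549 + 1.3265 + 3.7312 + 2.6754 + 1.9684 = 17.86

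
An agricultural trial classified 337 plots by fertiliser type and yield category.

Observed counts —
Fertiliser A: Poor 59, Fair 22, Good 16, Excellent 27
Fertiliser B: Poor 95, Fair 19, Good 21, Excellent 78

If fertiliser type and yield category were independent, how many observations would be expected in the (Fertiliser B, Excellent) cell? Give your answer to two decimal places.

Row total (Fertiliser B) = 213; column total (Excellent) = 105; grand total N = 337.
Expected count = (row total × column total) / N = 213 × 105 / 337 = 66.36.

66.36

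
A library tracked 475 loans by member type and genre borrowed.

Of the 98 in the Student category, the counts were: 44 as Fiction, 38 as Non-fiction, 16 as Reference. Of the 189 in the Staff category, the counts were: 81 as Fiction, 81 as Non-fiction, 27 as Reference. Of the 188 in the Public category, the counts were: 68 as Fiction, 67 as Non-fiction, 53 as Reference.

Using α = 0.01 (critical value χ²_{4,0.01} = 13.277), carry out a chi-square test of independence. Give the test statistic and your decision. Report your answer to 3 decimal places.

Row totals: 98, 189, 188. Column totals: 193, 186, 96. Grand total N = 475.
Expected counts (row total × column total / N):
  Student, Fiction: 98×193/475 = 39.8189
  Student, Non-fiction: 98×186/475 = 38.3747
  Student, Reference: 98×96/475 = 19.8063
  Staff, Fiction: 189×193/475 = 76.7937
  Staff, Non-fiction: 189×186/475 = 74.0084
  Staff, Reference: 189×96/475 = 38.1979
  Public, Fiction: 188×193/475 = 76.3874
  Public, Non-fiction: 188×186/475 = 73.6168
  Public, Reference: 188×96/475 = 37.9958
Contributions (O − E)²/E:
  (44 − 39.8189)²/39.8189 = 0.4390
  (38 − 38.3747)²/38.3747 = 0.0037
  (16 − 19.8063)²/19.8063 = 0.7315
  (81 − 76.7937)²/76.7937 = 0.2304
  (81 − 74.0084)²/74.0084 = 0.6605
  (27 − 38.1979)²/38.1979 = 3.2827
  (68 − 76.3874)²/76.3874 = 0.9209
  (67 − 73.6168)²/73.6168 = 0.5947
  (53 − 37.9958)²/37.9958 = 5.9250
χ² = 0.4390 + 0.0037 + 0.7315 + 0.2304 + 0.6605 + 3.2827 + 0.9209 + 0.5947 + 5.9250 = 12.788
df = (3−1)(3−1) = 4. Since 12.788 < 13.277, fail to reject the null hypothesis of independence at α = 0.01.

12.788; fail to reject H₀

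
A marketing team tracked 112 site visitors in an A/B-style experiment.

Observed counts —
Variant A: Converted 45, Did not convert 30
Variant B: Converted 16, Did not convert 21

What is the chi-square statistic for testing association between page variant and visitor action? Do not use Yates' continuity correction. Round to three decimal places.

2.805

Row totals: 75, 37. Column totals: 61, 51. Grand total N = 112.
Expected counts (row total × column total / N):
  Variant A, Converted: 75×61/112 = 40.8482
  Variant A, Did not convert: 75×51/112 = 34.1518
  Variant B, Converted: 37×61/112 = 20.1518
  Variant B, Did not convert: 37×51/112 = 16.8482
Contributions (O − E)²/E:
  (45 − 40.8482)²/40.8482 = 0.4220
  (30 − 34.1518)²/34.1518 = 0.5047
  (16 − 20.1518)²/20.1518 = 0.8554
  (21 − 16.8482)²/16.8482 = 1.0231
χ² = 0.4220 + 0.5047 + 0.8554 + 1.0231 = 2.805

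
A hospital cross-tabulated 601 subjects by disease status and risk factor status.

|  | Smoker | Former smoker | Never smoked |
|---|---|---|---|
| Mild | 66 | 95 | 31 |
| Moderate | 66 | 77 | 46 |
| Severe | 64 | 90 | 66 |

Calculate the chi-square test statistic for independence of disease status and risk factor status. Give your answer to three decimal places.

Row totals: 192, 189, 220. Column totals: 196, 262, 143. Grand total N = 601.
Expected counts (row total × column total / N):
  Mild, Smoker: 192×196/601 = 62.6156
  Mild, Former smoker: 192×262/601 = 83.7005
  Mild, Never smoked: 192×143/601 = 45.6839
  Moderate, Smoker: 189×196/601 = 61.6373
  Moderate, Former smoker: 189×262/601 = 82.3927
  Moderate, Never smoked: 189×143/601 = 44.9700
  Severe, Smoker: 220×196/601 = 71.7471
  Severe, Former smoker: 220×262/601 = 95.9068
  Severe, Never smoked: 220×143/601 = 52.3461
Contributions (O − E)²/E:
  (66 − 62.6156)²/62.6156 = 0.1829
  (95 − 83.7005)²/83.7005 = 1.5254
  (31 − 45.6839)²/45.6839 = 4.7198
  (66 − 61.6373)²/61.6373 = 0.3088
  (77 − 82.3927)²/82.3927 = 0.3530
  (46 − 44.9700)²/44.9700 = 0.0236
  (64 − 71.7471)²/71.7471 = 0.8365
  (90 − 95.9068)²/95.9068 = 0.3638
  (66 − 52.3461)²/52.3461 = 3.5615
χ² = 0.1829 + 1.5254 + 4.7198 + 0.3088 + 0.3530 + 0.0236 + 0.8365 + 0.3638 + 3.5615 = 11.875

11.875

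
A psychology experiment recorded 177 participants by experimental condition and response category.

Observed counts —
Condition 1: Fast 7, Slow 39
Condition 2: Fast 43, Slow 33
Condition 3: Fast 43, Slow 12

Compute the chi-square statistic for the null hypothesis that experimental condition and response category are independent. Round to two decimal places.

Row totals: 46, 76, 55. Column totals: 93, 84. Grand total N = 177.
Expected counts (row total × column total / N):
  Condition 1, Fast: 46×93/177 = 24.169
  Condition 1, Slow: 46×84/177 = 21.831
  Condition 2, Fast: 76×93/177 = 39.932
  Condition 2, Slow: 76×84/177 = 36.068
  Condition 3, Fast: 55×93/177 = 28.898
  Condition 3, Slow: 55×84/177 = 26.102
Contributions (O − E)²/E:
  (7 − 24.169)²/24.169 = 12.1964
  (39 − 21.831)²/21.831 = 13.5026
  (43 − 39.932)²/39.932 = 0.2357
  (33 − 36.068)²/36.068 = 0.2610
  (43 − 28.898)²/28.898 = 6.8817
  (12 − 26.102)²/26.102 = 7.6188
χ² = 12.1964 + 13.5026 + 0.2357 + 0.2610 + 6.8817 + 7.6188 = 40.70

40.70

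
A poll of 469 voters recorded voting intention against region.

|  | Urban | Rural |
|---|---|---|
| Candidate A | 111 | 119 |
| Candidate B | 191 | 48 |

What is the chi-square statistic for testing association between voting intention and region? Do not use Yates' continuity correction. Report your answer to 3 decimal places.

51.224

Row totals: 230, 239. Column totals: 302, 167. Grand total N = 469.
Expected counts (row total × column total / N):
  Candidate A, Urban: 230×302/469 = 148.1023
  Candidate A, Rural: 230×167/469 = 81.8977
  Candidate B, Urban: 239×302/469 = 153.8977
  Candidate B, Rural: 239×167/469 = 85.1023
Contributions (O − E)²/E:
  (111 − 148.1023)²/148.1023 = 9.2948
  (119 − 81.8977)²/81.8977 = 16.8085
  (191 − 153.8977)²/153.8977 = 8.9448
  (48 − 85.1023)²/85.1023 = 16.1756
χ² = 9.2948 + 16.8085 + 8.9448 + 16.1756 = 51.224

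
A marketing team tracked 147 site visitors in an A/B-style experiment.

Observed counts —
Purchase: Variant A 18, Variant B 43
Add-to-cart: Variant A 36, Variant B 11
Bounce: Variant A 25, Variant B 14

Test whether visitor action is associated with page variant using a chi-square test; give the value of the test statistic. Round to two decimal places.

Row totals: 61, 47, 39. Column totals: 79, 68. Grand total N = 147.
Expected counts (row total × column total / N):
  Purchase, Variant A: 61×79/147 = 32.782
  Purchase, Variant B: 61×68/147 = 28.218
  Add-to-cart, Variant A: 47×79/147 = 25.259
  Add-to-cart, Variant B: 47×68/147 = 21.741
  Bounce, Variant A: 39×79/147 = 20.959
  Bounce, Variant B: 39×68/147 = 18.041
Contributions (O − E)²/E:
  (18 − 32.782)²/32.782 = 6.6655
  (43 − 28.218)²/28.218 = 7.7436
  (36 − 25.259)²/25.259 = 4.5674
  (11 − 21.741)²/21.741 = 5.3065
  (25 − 20.959)²/20.959 = 0.7791
  (14 − 18.041)²/18.041 = 0.9051
χ² = 6.6655 + 7.7436 + 4.5674 + 5.3065 + 0.7791 + 0.9051 = 25.97

25.97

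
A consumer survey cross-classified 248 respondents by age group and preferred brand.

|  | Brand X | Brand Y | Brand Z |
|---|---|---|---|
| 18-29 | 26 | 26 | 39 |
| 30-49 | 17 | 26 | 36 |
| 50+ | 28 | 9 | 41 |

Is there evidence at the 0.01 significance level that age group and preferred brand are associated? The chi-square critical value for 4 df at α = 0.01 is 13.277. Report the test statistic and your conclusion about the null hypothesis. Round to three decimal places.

Row totals: 91, 79, 78. Column totals: 71, 61, 116. Grand total N = 248.
Expected counts (row total × column total / N):
  18-29, Brand X: 91×71/248 = 26.0524
  18-29, Brand Y: 91×61/248 = 22.3831
  18-29, Brand Z: 91×116/248 = 42.5645
  30-49, Brand X: 79×71/248 = 22.6169
  30-49, Brand Y: 79×61/248 = 19.4315
  30-49, Brand Z: 79×116/248 = 36.9516
  50+, Brand X: 78×71/248 = 22.3306
  50+, Brand Y: 78×61/248 = 19.1855
  50+, Brand Z: 78×116/248 = 36.4839
Contributions (O − E)²/E:
  (26 − 26.0524)²/26.0524 = 0.0001
  (26 − 22.3831)²/22.3831 = 0.5845
  (39 − 42.5645)²/42.5645 = 0.2985
  (17 − 22.6169)²/22.6169 = 1.3950
  (26 − 19.4315)²/19.4315 = 2.2204
  (36 − 36.9516)²/36.9516 = 0.0245
  (28 − 22.3306)²/22.3306 = 1.4394
  (9 − 19.1855)²/19.1855 = 5.4074
  (41 − 36.4839)²/36.4839 = 0.5590
χ² = 0.0001 + 0.5845 + 0.2985 + 1.3950 + 2.2204 + 0.0245 + 1.4394 + 5.4074 + 0.5590 = 11.929
df = (3−1)(3−1) = 4. Since 11.929 < 13.277, fail to reject the null hypothesis of independence at α = 0.01.

11.929; fail to reject H₀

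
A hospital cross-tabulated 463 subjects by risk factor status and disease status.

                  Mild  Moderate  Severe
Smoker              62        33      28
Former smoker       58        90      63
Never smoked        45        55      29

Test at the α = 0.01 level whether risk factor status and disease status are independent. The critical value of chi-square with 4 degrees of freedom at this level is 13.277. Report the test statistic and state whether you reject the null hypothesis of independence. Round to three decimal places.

19.683; reject H₀

Row totals: 123, 211, 129. Column totals: 165, 178, 120. Grand total N = 463.
Expected counts (row total × column total / N):
  Smoker, Mild: 123×165/463 = 43.8337
  Smoker, Moderate: 123×178/463 = 47.2873
  Smoker, Severe: 123×120/463 = 31.8790
  Former smoker, Mild: 211×165/463 = 75.1944
  Former smoker, Moderate: 211×178/463 = 81.1188
  Former smoker, Severe: 211×120/463 = 54.6868
  Never smoked, Mild: 129×165/463 = 45.9719
  Never smoked, Moderate: 129×178/463 = 49.5940
  Never smoked, Severe: 129×120/463 = 33.4341
Contributions (O − E)²/E:
  (62 − 43.8337)²/43.8337 = 7.5288
  (33 − 47.2873)²/47.2873 = 4.3167
  (28 − 31.8790)²/31.8790 = 0.4720
  (58 − 75.1944)²/75.1944 = 3.9318
  (90 − 81.1188)²/81.1188 = 0.9723
  (63 − 54.6868)²/54.6868 = 1.2637
  (45 − 45.9719)²/45.9719 = 0.0205
  (55 − 49.5940)²/49.5940 = 0.5893
  (29 − 33.4341)²/33.4341 = 0.5881
χ² = 7.5288 + 4.3167 + 0.4720 + 3.9318 + 0.9723 + 1.2637 + 0.0205 + 0.5893 + 0.5881 = 19.683
df = (3−1)(3−1) = 4. Since 19.683 > 13.277, reject the null hypothesis of independence at α = 0.01.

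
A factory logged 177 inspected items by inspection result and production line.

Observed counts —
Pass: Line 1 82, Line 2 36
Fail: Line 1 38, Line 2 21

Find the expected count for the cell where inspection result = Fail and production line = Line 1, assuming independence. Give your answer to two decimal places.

40.00

Row total (Fail) = 59; column total (Line 1) = 120; grand total N = 177.
Expected count = (row total × column total) / N = 59 × 120 / 177 = 40.00.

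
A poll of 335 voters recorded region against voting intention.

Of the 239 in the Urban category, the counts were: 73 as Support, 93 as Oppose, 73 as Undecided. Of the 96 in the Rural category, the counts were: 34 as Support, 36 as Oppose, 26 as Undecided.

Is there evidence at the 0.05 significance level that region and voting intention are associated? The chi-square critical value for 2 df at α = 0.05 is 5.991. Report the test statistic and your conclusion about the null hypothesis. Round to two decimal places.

0.82; fail to reject H₀

Row totals: 239, 96. Column totals: 107, 129, 99. Grand total N = 335.
Expected counts (row total × column total / N):
  Urban, Support: 239×107/335 = 76.337
  Urban, Oppose: 239×129/335 = 92.033
  Urban, Undecided: 239×99/335 = 70.630
  Rural, Support: 96×107/335 = 30.663
  Rural, Oppose: 96×129/335 = 36.967
  Rural, Undecided: 96×99/335 = 28.370
Contributions (O − E)²/E:
  (73 − 76.337)²/76.337 = 0.1459
  (93 − 92.033)²/92.033 = 0.0102
  (73 − 70.630)²/70.630 = 0.0795
  (34 − 30.663)²/30.663 = 0.3632
  (36 − 36.967)²/36.967 = 0.0253
  (26 − 28.370)²/28.370 = 0.1980
χ² = 0.1459 + 0.0102 + 0.0795 + 0.3632 + 0.0253 + 0.1980 = 0.82
df = (2−1)(3−1) = 2. Since 0.82 < 5.991, fail to reject the null hypothesis of independence at α = 0.05.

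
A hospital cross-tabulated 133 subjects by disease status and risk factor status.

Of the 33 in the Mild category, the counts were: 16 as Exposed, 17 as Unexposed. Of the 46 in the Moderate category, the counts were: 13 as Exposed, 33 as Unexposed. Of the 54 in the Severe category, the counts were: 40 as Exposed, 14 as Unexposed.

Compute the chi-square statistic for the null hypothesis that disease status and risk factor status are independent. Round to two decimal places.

21.09

Row totals: 33, 46, 54. Column totals: 69, 64. Grand total N = 133.
Expected counts (row total × column total / N):
  Mild, Exposed: 33×69/133 = 17.120
  Mild, Unexposed: 33×64/133 = 15.880
  Moderate, Exposed: 46×69/133 = 23.865
  Moderate, Unexposed: 46×64/133 = 22.135
  Severe, Exposed: 54×69/133 = 28.015
  Severe, Unexposed: 54×64/133 = 25.985
Contributions (O − E)²/E:
  (16 − 17.120)²/17.120 = 0.0733
  (17 − 15.880)²/15.880 = 0.0790
  (13 − 23.865)²/23.865 = 4.9465
  (33 − 22.135)²/22.135 = 5.3331
  (40 − 28.015)²/28.015 = 5.1273
  (14 − 25.985)²/25.985 = 5.5278
χ² = 0.0733 + 0.0790 + 4.9465 + 5.3331 + 5.1273 + 5.5278 = 21.09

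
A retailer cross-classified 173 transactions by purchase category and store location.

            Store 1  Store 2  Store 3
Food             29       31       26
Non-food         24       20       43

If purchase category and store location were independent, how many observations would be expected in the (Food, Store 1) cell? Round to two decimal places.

Row total (Food) = 86; column total (Store 1) = 53; grand total N = 173.
Expected count = (row total × column total) / N = 86 × 53 / 173 = 26.35.

26.35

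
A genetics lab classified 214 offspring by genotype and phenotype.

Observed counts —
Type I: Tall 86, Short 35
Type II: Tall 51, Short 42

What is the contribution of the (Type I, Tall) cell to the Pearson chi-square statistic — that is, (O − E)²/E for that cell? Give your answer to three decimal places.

0.941

Row total (Type I) = 121; column total (Tall) = 137; N = 214.
Expected count E = 121 × 137 / 214 = 77.4626.
Contribution = (O − E)²/E = (86 − 77.4626)² / 77.4626 = 0.941.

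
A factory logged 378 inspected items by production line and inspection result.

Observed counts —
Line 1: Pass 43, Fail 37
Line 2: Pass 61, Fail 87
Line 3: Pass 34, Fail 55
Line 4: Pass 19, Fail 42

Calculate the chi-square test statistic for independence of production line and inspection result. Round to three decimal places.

8.039

Row totals: 80, 148, 89, 61. Column totals: 157, 221. Grand total N = 378.
Expected counts (row total × column total / N):
  Line 1, Pass: 80×157/378 = 33.22751
  Line 1, Fail: 80×221/378 = 46.77249
  Line 2, Pass: 148×157/378 = 61.47090
  Line 2, Fail: 148×221/378 = 86.52910
  Line 3, Pass: 89×157/378 = 36.96561
  Line 3, Fail: 89×221/378 = 52.03439
  Line 4, Pass: 61×157/378 = 25.33598
  Line 4, Fail: 61×221/378 = 35.66402
Contributions (O − E)²/E:
  (43 − 33.22751)²/33.22751 = 2.8742
  (37 − 46.77249)²/46.77249 = 2.0418
  (61 − 61.47090)²/61.47090 = 0.0036
  (87 − 86.52910)²/86.52910 = 0.0026
  (34 − 36.96561)²/36.96561 = 0.2379
  (55 − 52.03439)²/52.03439 = 0.1690
  (19 − 25.33598)²/25.33598 = 1.5845
  (42 − 35.66402)²/35.66402 = 1.1256
χ² = 2.8742 + 2.0418 + 0.0036 + 0.0026 + 0.2379 + 0.1690 + 1.5845 + 1.1256 = 8.039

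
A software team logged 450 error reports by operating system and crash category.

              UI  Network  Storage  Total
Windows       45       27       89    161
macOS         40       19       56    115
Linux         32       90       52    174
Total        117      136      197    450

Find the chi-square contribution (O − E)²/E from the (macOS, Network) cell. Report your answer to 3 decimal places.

Row total (macOS) = 115; column total (Network) = 136; N = 450.
Expected count E = 115 × 136 / 450 = 34.7556.
Contribution = (O − E)²/E = (19 − 34.7556)² / 34.7556 = 7.142.

7.142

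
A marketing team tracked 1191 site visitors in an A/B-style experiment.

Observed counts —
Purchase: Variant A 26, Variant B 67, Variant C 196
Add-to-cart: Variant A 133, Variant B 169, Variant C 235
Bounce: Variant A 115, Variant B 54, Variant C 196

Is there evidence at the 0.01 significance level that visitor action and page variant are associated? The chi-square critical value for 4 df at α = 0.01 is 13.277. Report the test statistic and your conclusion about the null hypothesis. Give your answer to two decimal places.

82.64; reject H₀

Row totals: 289, 537, 365. Column totals: 274, 290, 627. Grand total N = 1191.
Expected counts (row total × column total / N):
  Purchase, Variant A: 289×274/1191 = 66.487
  Purchase, Variant B: 289×290/1191 = 70.369
  Purchase, Variant C: 289×627/1191 = 152.144
  Add-to-cart, Variant A: 537×274/1191 = 123.542
  Add-to-cart, Variant B: 537×290/1191 = 130.756
  Add-to-cart, Variant C: 537×627/1191 = 282.703
  Bounce, Variant A: 365×274/1191 = 83.971
  Bounce, Variant B: 365×290/1191 = 88.875
  Bounce, Variant C: 365×627/1191 = 192.154
Contributions (O − E)²/E:
  (26 − 66.487)²/66.487 = 24.6544
  (67 − 70.369)²/70.369 = 0.1613
  (196 − 152.144)²/152.144 = 12.6416
  (133 − 123.542)²/123.542 = 0.7241
  (169 − 130.756)²/130.756 = 11.1857
  (235 − 282.703)²/282.703 = 8.0494
  (115 − 83.971)²/83.971 = 11.4658
  (54 − 88.875)²/88.875 = 13.6851
  (196 − 192.154)²/192.154 = 0.0770
χ² = 24.6544 + 0.1613 + 12.6416 + 0.7241 + 11.1857 + 8.0494 + 11.4658 + 13.6851 + 0.0770 = 82.64
df = (3−1)(3−1) = 4. Since 82.64 > 13.277, reject the null hypothesis of independence at α = 0.01.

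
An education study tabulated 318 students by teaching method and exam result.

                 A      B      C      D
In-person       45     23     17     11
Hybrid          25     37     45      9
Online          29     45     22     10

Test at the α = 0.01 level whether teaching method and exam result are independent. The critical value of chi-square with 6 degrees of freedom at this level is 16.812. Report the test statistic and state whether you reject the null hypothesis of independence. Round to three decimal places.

Row totals: 96, 116, 106. Column totals: 99, 105, 84, 30. Grand total N = 318.
Expected counts (row total × column total / N):
  In-person, A: 96×99/318 = 29.8868
  In-person, B: 96×105/318 = 31.6981
  In-person, C: 96×84/318 = 25.3585
  In-person, D: 96×30/318 = 9.0566
  Hybrid, A: 116×99/318 = 36.1132
  Hybrid, B: 116×105/318 = 38.3019
  Hybrid, C: 116×84/318 = 30.6415
  Hybrid, D: 116×30/318 = 10.9434
  Online, A: 106×99/318 = 33.0000
  Online, B: 106×105/318 = 35.0000
  Online, C: 106×84/318 = 28.0000
  Online, D: 106×30/318 = 10.0000
Contributions (O − E)²/E:
  (45 − 29.8868)²/29.8868 = 7.6425
  (23 − 31.6981)²/31.6981 = 2.3868
  (17 − 25.3585)²/25.3585 = 2.7551
  (11 − 9.0566)²/9.0566 = 0.4170
  (25 − 36.1132)²/36.1132 = 3.4199
  (37 − 38.3019)²/38.3019 = 0.0443
  (45 − 30.6415)²/30.6415 = 6.7283
  (9 − 10.9434)²/10.9434 = 0.3451
  (29 − 33.0000)²/33.0000 = 0.4848
  (45 − 35.0000)²/35.0000 = 2.8571
  (22 − 28.0000)²/28.0000 = 1.2857
  (10 − 10.0000)²/10.0000 = 0.0000
χ² = 7.6425 + 2.3868 + 2.7551 + 0.4170 + 3.4199 + 0.0443 + 6.7283 + 0.3451 + 0.4848 + 2.8571 + 1.2857 + 0.0000 = 28.367
df = (3−1)(4−1) = 6. Since 28.367 > 16.812, reject the null hypothesis of independence at α = 0.01.

28.367; reject H₀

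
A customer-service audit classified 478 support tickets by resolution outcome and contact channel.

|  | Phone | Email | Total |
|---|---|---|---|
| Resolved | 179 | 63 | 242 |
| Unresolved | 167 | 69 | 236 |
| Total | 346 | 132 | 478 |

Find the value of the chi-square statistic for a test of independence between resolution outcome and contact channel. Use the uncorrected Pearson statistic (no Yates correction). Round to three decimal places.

0.614

Grand total N = 478.
Expected counts (row total × column total / N):
  Resolved, Phone: 242×346/478 = 175.1715
  Resolved, Email: 242×132/478 = 66.8285
  Unresolved, Phone: 236×346/478 = 170.8285
  Unresolved, Email: 236×132/478 = 65.1715
Contributions (O − E)²/E:
  (179 − 175.1715)²/175.1715 = 0.0837
  (63 − 66.8285)²/66.8285 = 0.2193
  (167 − 170.8285)²/170.8285 = 0.0858
  (69 − 65.1715)²/65.1715 = 0.2249
χ² = 0.0837 + 0.2193 + 0.0858 + 0.2249 = 0.614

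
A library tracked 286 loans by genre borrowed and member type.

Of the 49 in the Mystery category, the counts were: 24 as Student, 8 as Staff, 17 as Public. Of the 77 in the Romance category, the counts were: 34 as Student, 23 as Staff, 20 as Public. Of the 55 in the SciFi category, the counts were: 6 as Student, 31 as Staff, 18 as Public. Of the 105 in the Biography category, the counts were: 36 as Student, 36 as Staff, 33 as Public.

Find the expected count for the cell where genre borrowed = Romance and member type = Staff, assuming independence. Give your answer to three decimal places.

Row total (Romance) = 77; column total (Staff) = 98; grand total N = 286.
Expected count = (row total × column total) / N = 77 × 98 / 286 = 26.385.

26.385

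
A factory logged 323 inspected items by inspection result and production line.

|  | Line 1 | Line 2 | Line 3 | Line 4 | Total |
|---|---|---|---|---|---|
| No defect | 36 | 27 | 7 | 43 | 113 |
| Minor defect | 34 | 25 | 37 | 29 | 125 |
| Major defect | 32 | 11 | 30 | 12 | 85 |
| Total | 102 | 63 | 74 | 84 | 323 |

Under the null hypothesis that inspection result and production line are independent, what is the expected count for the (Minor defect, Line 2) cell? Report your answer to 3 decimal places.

24.381

Row total (Minor defect) = 125; column total (Line 2) = 63; grand total N = 323.
Expected count = (row total × column total) / N = 125 × 63 / 323 = 24.381.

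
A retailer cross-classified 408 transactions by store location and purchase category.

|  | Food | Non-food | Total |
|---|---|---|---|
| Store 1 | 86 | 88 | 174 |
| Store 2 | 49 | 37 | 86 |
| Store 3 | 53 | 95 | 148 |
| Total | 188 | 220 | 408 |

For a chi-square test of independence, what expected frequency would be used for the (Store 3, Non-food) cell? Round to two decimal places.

79.80

Row total (Store 3) = 148; column total (Non-food) = 220; grand total N = 408.
Expected count = (row total × column total) / N = 148 × 220 / 408 = 79.80.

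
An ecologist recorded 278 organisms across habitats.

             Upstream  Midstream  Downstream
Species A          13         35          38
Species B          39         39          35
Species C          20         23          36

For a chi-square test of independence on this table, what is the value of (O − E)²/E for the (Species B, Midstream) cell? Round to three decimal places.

0.005

Row total (Species B) = 113; column total (Midstream) = 97; N = 278.
Expected count E = 113 × 97 / 278 = 39.4281.
Contribution = (O − E)²/E = (39 − 39.4281)² / 39.4281 = 0.005.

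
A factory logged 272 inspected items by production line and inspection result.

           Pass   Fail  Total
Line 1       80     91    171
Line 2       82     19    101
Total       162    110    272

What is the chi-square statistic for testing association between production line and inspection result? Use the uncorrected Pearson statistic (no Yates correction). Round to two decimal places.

Grand total N = 272.
Expected counts (row total × column total / N):
  Line 1, Pass: 171×162/272 = 101.8456
  Line 1, Fail: 171×110/272 = 69.1544
  Line 2, Pass: 101×162/272 = 60.1544
  Line 2, Fail: 101×110/272 = 40.8456
Contributions (O − E)²/E:
  (80 − 101.8456)²/101.8456 = 4.6858
  (91 − 69.1544)²/69.1544 = 6.9009
  (82 − 60.1544)²/60.1544 = 7.9334
  (19 − 40.8456)²/40.8456 = 11.6838
χ² = 4.6858 + 6.9009 + 7.9334 + 11.6838 = 31.20

31.20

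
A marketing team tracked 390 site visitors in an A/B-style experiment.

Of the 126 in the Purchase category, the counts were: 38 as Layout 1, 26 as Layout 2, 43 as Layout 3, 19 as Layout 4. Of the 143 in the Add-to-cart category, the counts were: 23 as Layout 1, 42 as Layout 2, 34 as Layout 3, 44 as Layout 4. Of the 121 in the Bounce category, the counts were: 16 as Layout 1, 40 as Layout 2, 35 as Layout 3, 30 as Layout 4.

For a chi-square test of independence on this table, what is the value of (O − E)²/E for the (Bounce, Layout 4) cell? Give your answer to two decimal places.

0.05

Row total (Bounce) = 121; column total (Layout 4) = 93; N = 390.
Expected count E = 121 × 93 / 390 = 28.854.
Contribution = (O − E)²/E = (30 − 28.854)² / 28.854 = 0.05.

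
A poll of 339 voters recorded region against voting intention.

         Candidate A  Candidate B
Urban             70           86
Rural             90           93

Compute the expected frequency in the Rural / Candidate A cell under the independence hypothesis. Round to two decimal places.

86.37

Row total (Rural) = 183; column total (Candidate A) = 160; grand total N = 339.
Expected count = (row total × column total) / N = 183 × 160 / 339 = 86.37.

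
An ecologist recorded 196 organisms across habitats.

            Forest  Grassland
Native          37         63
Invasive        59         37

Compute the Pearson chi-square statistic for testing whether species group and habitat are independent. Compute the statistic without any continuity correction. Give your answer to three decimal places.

11.725

Row totals: 100, 96. Column totals: 96, 100. Grand total N = 196.
Expected counts (row total × column total / N):
  Native, Forest: 100×96/196 = 48.9796
  Native, Grassland: 100×100/196 = 51.0204
  Invasive, Forest: 96×96/196 = 47.0204
  Invasive, Grassland: 96×100/196 = 48.9796
Contributions (O − E)²/E:
  (37 − 48.9796)²/48.9796 = 2.9300
  (63 − 51.0204)²/51.0204 = 2.8128
  (59 − 47.0204)²/47.0204 = 3.0521
  (37 − 48.9796)²/48.9796 = 2.9300
χ² = 2.9300 + 2.8128 + 3.0521 + 2.9300 = 11.725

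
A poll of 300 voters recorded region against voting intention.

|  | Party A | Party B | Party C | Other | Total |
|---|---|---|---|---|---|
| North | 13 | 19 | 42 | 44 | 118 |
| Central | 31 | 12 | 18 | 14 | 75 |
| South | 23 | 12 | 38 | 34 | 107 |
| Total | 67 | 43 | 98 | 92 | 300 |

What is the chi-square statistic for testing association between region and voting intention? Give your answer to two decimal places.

Grand total N = 300.
Expected counts (row total × column total / N):
  North, Party A: 118×67/300 = 26.353
  North, Party B: 118×43/300 = 16.913
  North, Party C: 118×98/300 = 38.547
  North, Other: 118×92/300 = 36.187
  Central, Party A: 75×67/300 = 16.750
  Central, Party B: 75×43/300 = 10.750
  Central, Party C: 75×98/300 = 24.500
  Central, Other: 75×92/300 = 23.000
  South, Party A: 107×67/300 = 23.897
  South, Party B: 107×43/300 = 15.337
  South, Party C: 107×98/300 = 34.953
  South, Other: 107×92/300 = 32.813
Contributions (O − E)²/E:
  (13 − 26.353)²/26.353 = 6.7659
  (19 − 16.913)²/16.913 = 0.2575
  (42 − 38.547)²/38.547 = 0.3093
  (44 − 36.187)²/36.187 = 1.6869
  (31 − 16.750)²/16.750 = 12.1231
  (12 − 10.750)²/10.750 = 0.1453
  (18 − 24.500)²/24.500 = 1.7245
  (14 − 23.000)²/23.000 = 3.5217
  (23 − 23.897)²/23.897 = 0.0337
  (12 − 15.337)²/15.337 = 0.7261
  (38 − 34.953)²/34.953 = 0.2656
  (34 − 32.813)²/32.813 = 0.0429
χ² = 6.7659 + 0.2575 + 0.3093 + 1.6869 + 12.1231 + 0.1453 + 1.7245 + 3.5217 + 0.0337 + 0.7261 + 0.2656 + 0.0429 = 27.60

27.60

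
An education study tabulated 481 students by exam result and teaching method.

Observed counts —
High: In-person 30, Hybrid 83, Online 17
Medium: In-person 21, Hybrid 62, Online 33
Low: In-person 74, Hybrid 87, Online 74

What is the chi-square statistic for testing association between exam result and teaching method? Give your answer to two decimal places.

30.71

Row totals: 130, 116, 235. Column totals: 125, 232, 124. Grand total N = 481.
Expected counts (row total × column total / N):
  High, In-person: 130×125/481 = 33.784
  High, Hybrid: 130×232/481 = 62.703
  High, Online: 130×124/481 = 33.514
  Medium, In-person: 116×125/481 = 30.146
  Medium, Hybrid: 116×232/481 = 55.950
  Medium, Online: 116×124/481 = 29.904
  Low, In-person: 235×125/481 = 61.071
  Low, Hybrid: 235×232/481 = 113.347
  Low, Online: 235×124/481 = 60.582
Contributions (O − E)²/E:
  (30 − 33.784)²/33.784 = 0.4238
  (83 − 62.703)²/62.703 = 6.5702
  (17 − 33.514)²/33.514 = 8.1373
  (21 − 30.146)²/30.146 = 2.7748
  (62 − 55.950)²/55.950 = 0.6542
  (33 − 29.904)²/29.904 = 0.3205
  (74 − 61.071)²/61.071 = 2.7371
  (87 − 113.347)²/113.347 = 6.1242
  (74 − 60.582)²/60.582 = 2.9719
χ² = 0.4238 + 6.5702 + 8.1373 + 2.7748 + 0.6542 + 0.3205 + 2.7371 + 6.1242 + 2.9719 = 30.71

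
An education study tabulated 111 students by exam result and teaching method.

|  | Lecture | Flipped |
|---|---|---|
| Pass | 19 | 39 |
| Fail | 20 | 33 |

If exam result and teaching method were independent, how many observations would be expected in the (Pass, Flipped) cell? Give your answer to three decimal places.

37.622

Row total (Pass) = 58; column total (Flipped) = 72; grand total N = 111.
Expected count = (row total × column total) / N = 58 × 72 / 111 = 37.622.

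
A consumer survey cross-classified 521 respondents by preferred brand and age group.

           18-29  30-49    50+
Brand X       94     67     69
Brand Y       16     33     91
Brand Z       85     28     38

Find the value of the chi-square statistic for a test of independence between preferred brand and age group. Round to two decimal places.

Row totals: 230, 140, 151. Column totals: 195, 128, 198. Grand total N = 521.
Expected counts (row total × column total / N):
  Brand X, 18-29: 230×195/521 = 86.084
  Brand X, 30-49: 230×128/521 = 56.507
  Brand X, 50+: 230×198/521 = 87.409
  Brand Y, 18-29: 140×195/521 = 52.399
  Brand Y, 30-49: 140×128/521 = 34.395
  Brand Y, 50+: 140×198/521 = 53.205
  Brand Z, 18-29: 151×195/521 = 56.516
  Brand Z, 30-49: 151×128/521 = 37.098
  Brand Z, 50+: 151×198/521 = 57.386
Contributions (O − E)²/E:
  (94 − 86.084)²/86.084 = 0.7279
  (67 − 56.507)²/56.507 = 1.9485
  (69 − 87.409)²/87.409 = 3.8771
  (16 − 52.399)²/52.399 = 25.2846
  (33 − 34.395)²/34.395 = 0.0566
  (91 − 53.205)²/53.205 = 26.8483
  (85 − 56.516)²/56.516 = 14.3559
  (28 − 37.098)²/37.098 = 2.2312
  (38 − 57.386)²/57.386 = 6.5489
χ² = 0.7279 + 1.9485 + 3.8771 + 25.2846 + 0.0566 + 26.8483 + 14.3559 + 2.2312 + 6.5489 = 81.88

81.88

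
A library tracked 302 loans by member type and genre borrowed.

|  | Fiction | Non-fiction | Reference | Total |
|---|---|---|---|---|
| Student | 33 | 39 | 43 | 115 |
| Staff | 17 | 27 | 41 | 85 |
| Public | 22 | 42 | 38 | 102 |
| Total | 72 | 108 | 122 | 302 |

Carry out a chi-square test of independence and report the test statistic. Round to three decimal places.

Grand total N = 302.
Expected counts (row total × column total / N):
  Student, Fiction: 115×72/302 = 27.4172
  Student, Non-fiction: 115×108/302 = 41.1258
  Student, Reference: 115×122/302 = 46.4570
  Staff, Fiction: 85×72/302 = 20.2649
  Staff, Non-fiction: 85×108/302 = 30.3974
  Staff, Reference: 85×122/302 = 34.3377
  Public, Fiction: 102×72/302 = 24.3179
  Public, Non-fiction: 102×108/302 = 36.4768
  Public, Reference: 102×122/302 = 41.2053
Contributions (O − E)²/E:
  (33 − 27.4172)²/27.4172 = 1.1368
  (39 − 41.1258)²/41.1258 = 0.1099
  (43 − 46.4570)²/46.4570 = 0.2572
  (17 − 20.2649)²/20.2649 = 0.5260
  (27 − 30.3974)²/30.3974 = 0.3797
  (41 − 34.3377)²/34.3377 = 1.2926
  (22 − 24.3179)²/24.3179 = 0.2209
  (42 − 36.4768)²/36.4768 = 0.8363
  (38 − 41.2053)²/41.2053 = 0.2493
χ² = 1.1368 + 0.1099 + 0.2572 + 0.5260 + 0.3797 + 1.2926 + 0.2209 + 0.8363 + 0.2493 = 5.009

5.009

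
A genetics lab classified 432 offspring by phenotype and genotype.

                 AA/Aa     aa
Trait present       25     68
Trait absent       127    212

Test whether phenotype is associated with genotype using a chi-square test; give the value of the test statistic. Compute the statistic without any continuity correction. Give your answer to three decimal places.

Row totals: 93, 339. Column totals: 152, 280. Grand total N = 432.
Expected counts (row total × column total / N):
  Trait present, AA/Aa: 93×152/432 = 32.7222
  Trait present, aa: 93×280/432 = 60.2778
  Trait absent, AA/Aa: 339×152/432 = 119.2778
  Trait absent, aa: 339×280/432 = 219.7222
Contributions (O − E)²/E:
  (25 − 32.7222)²/32.7222 = 1.8224
  (68 − 60.2778)²/60.2778 = 0.9893
  (127 − 119.2778)²/119.2778 = 0.4999
  (212 − 219.7222)²/219.7222 = 0.2714
χ² = 1.8224 + 0.9893 + 0.4999 + 0.2714 = 3.583

3.583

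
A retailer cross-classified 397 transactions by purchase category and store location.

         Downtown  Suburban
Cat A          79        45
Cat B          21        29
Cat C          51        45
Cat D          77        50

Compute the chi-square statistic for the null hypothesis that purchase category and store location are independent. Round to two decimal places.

Row totals: 124, 50, 96, 127. Column totals: 228, 169. Grand total N = 397.
Expected counts (row total × column total / N):
  Cat A, Downtown: 124×228/397 = 71.214
  Cat A, Suburban: 124×169/397 = 52.786
  Cat B, Downtown: 50×228/397 = 28.715
  Cat B, Suburban: 50×169/397 = 21.285
  Cat C, Downtown: 96×228/397 = 55.134
  Cat C, Suburban: 96×169/397 = 40.866
  Cat D, Downtown: 127×228/397 = 72.937
  Cat D, Suburban: 127×169/397 = 54.063
Contributions (O − E)²/E:
  (79 − 71.214)²/71.214 = 0.8513
  (45 − 52.786)²/52.786 = 1.1484
  (21 − 28.715)²/28.715 = 2.0728
  (29 − 21.285)²/21.285 = 2.7964
  (51 − 55.134)²/55.134 = 0.3100
  (45 − 40.866)²/40.866 = 0.4182
  (77 − 72.937)²/72.937 = 0.2263
  (50 − 54.063)²/54.063 = 0.3053
χ² = 0.8513 + 1.1484 + 2.0728 + 2.7964 + 0.3100 + 0.4182 + 0.2263 + 0.3053 = 8.13

8.13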